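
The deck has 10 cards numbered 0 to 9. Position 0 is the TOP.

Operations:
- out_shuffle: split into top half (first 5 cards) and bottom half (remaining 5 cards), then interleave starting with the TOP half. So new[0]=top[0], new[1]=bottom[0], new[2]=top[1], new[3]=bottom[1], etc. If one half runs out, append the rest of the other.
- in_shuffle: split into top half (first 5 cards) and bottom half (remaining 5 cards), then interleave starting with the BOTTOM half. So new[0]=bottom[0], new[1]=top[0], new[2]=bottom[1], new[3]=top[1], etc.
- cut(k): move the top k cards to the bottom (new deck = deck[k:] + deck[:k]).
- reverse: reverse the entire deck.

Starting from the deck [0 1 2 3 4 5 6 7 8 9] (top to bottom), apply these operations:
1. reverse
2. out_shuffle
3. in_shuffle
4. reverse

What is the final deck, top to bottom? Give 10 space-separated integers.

Answer: 7 0 3 5 8 1 4 6 9 2

Derivation:
After op 1 (reverse): [9 8 7 6 5 4 3 2 1 0]
After op 2 (out_shuffle): [9 4 8 3 7 2 6 1 5 0]
After op 3 (in_shuffle): [2 9 6 4 1 8 5 3 0 7]
After op 4 (reverse): [7 0 3 5 8 1 4 6 9 2]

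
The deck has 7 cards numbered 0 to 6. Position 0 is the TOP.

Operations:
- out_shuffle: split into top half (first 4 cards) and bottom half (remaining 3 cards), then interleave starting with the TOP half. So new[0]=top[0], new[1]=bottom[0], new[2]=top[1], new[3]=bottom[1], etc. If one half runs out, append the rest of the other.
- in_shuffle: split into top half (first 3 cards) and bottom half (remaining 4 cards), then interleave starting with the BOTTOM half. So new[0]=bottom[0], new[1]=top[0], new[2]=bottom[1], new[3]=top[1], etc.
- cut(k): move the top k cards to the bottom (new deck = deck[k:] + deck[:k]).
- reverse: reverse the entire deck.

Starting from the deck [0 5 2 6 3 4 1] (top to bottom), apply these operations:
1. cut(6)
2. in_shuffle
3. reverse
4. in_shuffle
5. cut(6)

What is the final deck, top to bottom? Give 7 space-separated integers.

Answer: 2 0 4 6 5 1 3

Derivation:
After op 1 (cut(6)): [1 0 5 2 6 3 4]
After op 2 (in_shuffle): [2 1 6 0 3 5 4]
After op 3 (reverse): [4 5 3 0 6 1 2]
After op 4 (in_shuffle): [0 4 6 5 1 3 2]
After op 5 (cut(6)): [2 0 4 6 5 1 3]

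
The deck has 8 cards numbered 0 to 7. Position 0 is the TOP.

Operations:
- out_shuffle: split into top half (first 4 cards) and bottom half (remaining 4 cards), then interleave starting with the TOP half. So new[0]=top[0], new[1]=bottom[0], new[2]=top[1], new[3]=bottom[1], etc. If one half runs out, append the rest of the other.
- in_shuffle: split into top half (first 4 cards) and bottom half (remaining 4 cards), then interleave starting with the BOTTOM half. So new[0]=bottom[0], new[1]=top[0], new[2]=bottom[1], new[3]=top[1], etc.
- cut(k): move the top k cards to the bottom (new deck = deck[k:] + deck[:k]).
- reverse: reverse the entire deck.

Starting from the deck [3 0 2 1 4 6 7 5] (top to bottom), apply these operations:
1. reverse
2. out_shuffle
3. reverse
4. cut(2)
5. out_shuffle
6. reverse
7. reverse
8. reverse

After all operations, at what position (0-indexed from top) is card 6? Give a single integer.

Answer: 5

Derivation:
After op 1 (reverse): [5 7 6 4 1 2 0 3]
After op 2 (out_shuffle): [5 1 7 2 6 0 4 3]
After op 3 (reverse): [3 4 0 6 2 7 1 5]
After op 4 (cut(2)): [0 6 2 7 1 5 3 4]
After op 5 (out_shuffle): [0 1 6 5 2 3 7 4]
After op 6 (reverse): [4 7 3 2 5 6 1 0]
After op 7 (reverse): [0 1 6 5 2 3 7 4]
After op 8 (reverse): [4 7 3 2 5 6 1 0]
Card 6 is at position 5.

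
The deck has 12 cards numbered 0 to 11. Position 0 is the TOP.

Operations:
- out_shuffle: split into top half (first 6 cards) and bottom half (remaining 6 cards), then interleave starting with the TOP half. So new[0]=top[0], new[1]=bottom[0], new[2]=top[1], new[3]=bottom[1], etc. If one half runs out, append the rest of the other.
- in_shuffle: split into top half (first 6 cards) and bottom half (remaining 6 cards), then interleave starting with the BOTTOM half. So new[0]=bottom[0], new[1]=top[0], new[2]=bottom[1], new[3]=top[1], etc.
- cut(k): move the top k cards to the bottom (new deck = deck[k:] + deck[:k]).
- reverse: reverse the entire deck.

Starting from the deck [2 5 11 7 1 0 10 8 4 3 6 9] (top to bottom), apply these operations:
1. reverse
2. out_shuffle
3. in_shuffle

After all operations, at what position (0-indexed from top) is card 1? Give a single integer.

After op 1 (reverse): [9 6 3 4 8 10 0 1 7 11 5 2]
After op 2 (out_shuffle): [9 0 6 1 3 7 4 11 8 5 10 2]
After op 3 (in_shuffle): [4 9 11 0 8 6 5 1 10 3 2 7]
Card 1 is at position 7.

Answer: 7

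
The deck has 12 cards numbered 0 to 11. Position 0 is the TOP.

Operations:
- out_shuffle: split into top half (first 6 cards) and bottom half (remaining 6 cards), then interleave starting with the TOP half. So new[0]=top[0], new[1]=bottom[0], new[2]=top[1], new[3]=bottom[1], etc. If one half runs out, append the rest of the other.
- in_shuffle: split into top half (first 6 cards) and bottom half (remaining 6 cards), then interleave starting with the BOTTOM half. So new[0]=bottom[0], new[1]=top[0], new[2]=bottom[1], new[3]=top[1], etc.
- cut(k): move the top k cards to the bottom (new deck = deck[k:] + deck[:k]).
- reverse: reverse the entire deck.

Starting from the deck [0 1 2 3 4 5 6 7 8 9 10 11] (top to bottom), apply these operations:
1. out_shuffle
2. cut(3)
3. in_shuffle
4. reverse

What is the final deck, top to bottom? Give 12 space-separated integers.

After op 1 (out_shuffle): [0 6 1 7 2 8 3 9 4 10 5 11]
After op 2 (cut(3)): [7 2 8 3 9 4 10 5 11 0 6 1]
After op 3 (in_shuffle): [10 7 5 2 11 8 0 3 6 9 1 4]
After op 4 (reverse): [4 1 9 6 3 0 8 11 2 5 7 10]

Answer: 4 1 9 6 3 0 8 11 2 5 7 10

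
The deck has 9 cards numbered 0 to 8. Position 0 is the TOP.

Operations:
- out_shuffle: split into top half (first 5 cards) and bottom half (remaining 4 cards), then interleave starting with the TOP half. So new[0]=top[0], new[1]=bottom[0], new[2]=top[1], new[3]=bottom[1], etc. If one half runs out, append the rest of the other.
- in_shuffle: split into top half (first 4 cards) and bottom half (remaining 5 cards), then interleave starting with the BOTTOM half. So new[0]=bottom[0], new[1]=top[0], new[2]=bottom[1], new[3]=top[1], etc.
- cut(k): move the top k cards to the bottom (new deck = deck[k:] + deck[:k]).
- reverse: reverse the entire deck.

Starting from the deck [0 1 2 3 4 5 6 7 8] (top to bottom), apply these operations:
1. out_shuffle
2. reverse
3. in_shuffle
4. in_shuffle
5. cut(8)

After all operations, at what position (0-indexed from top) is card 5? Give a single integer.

After op 1 (out_shuffle): [0 5 1 6 2 7 3 8 4]
After op 2 (reverse): [4 8 3 7 2 6 1 5 0]
After op 3 (in_shuffle): [2 4 6 8 1 3 5 7 0]
After op 4 (in_shuffle): [1 2 3 4 5 6 7 8 0]
After op 5 (cut(8)): [0 1 2 3 4 5 6 7 8]
Card 5 is at position 5.

Answer: 5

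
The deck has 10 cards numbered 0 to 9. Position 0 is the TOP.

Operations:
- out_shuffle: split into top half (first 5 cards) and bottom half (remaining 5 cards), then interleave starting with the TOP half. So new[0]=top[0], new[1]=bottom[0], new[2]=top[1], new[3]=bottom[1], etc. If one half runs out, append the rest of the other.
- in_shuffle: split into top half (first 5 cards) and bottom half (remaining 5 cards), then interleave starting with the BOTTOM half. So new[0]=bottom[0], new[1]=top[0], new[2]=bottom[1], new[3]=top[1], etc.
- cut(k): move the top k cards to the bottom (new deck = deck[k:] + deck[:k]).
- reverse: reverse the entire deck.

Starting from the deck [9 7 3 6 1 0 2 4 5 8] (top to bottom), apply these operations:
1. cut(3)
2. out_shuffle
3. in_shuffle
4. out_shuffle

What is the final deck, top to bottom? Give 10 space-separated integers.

Answer: 9 1 6 4 2 8 5 3 7 0

Derivation:
After op 1 (cut(3)): [6 1 0 2 4 5 8 9 7 3]
After op 2 (out_shuffle): [6 5 1 8 0 9 2 7 4 3]
After op 3 (in_shuffle): [9 6 2 5 7 1 4 8 3 0]
After op 4 (out_shuffle): [9 1 6 4 2 8 5 3 7 0]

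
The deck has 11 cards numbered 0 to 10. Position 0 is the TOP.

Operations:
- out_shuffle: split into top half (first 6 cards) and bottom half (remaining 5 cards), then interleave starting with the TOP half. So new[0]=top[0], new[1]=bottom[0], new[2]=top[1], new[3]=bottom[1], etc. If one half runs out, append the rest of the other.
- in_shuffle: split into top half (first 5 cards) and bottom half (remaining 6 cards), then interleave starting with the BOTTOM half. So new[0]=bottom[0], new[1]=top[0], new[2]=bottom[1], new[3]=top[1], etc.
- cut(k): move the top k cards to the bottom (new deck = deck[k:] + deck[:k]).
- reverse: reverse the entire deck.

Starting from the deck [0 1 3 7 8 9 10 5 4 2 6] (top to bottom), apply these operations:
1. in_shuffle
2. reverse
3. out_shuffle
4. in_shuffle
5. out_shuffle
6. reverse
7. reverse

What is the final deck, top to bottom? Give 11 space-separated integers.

Answer: 10 4 6 1 7 9 5 2 0 3 8

Derivation:
After op 1 (in_shuffle): [9 0 10 1 5 3 4 7 2 8 6]
After op 2 (reverse): [6 8 2 7 4 3 5 1 10 0 9]
After op 3 (out_shuffle): [6 5 8 1 2 10 7 0 4 9 3]
After op 4 (in_shuffle): [10 6 7 5 0 8 4 1 9 2 3]
After op 5 (out_shuffle): [10 4 6 1 7 9 5 2 0 3 8]
After op 6 (reverse): [8 3 0 2 5 9 7 1 6 4 10]
After op 7 (reverse): [10 4 6 1 7 9 5 2 0 3 8]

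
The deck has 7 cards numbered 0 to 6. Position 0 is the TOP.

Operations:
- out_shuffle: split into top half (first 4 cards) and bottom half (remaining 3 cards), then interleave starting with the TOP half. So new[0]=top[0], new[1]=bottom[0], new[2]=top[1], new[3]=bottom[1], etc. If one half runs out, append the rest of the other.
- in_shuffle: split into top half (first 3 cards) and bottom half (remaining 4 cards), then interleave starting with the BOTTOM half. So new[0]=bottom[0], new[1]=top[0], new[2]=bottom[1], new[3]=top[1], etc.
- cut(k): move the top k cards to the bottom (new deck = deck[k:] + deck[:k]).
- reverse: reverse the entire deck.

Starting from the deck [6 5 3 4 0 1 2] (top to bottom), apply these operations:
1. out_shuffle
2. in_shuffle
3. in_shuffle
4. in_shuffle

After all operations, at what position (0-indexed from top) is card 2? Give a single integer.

After op 1 (out_shuffle): [6 0 5 1 3 2 4]
After op 2 (in_shuffle): [1 6 3 0 2 5 4]
After op 3 (in_shuffle): [0 1 2 6 5 3 4]
After op 4 (in_shuffle): [6 0 5 1 3 2 4]
Card 2 is at position 5.

Answer: 5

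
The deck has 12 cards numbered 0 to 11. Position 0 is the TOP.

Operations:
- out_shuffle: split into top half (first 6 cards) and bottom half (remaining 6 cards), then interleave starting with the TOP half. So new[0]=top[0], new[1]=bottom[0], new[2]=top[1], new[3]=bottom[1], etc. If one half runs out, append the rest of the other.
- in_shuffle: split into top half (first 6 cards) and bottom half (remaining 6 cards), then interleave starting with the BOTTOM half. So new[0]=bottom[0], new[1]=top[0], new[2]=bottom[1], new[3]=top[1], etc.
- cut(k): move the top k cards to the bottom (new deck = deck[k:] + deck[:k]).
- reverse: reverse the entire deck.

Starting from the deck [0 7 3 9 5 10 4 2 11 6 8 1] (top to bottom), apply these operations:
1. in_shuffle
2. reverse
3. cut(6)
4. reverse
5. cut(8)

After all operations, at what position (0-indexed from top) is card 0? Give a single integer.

After op 1 (in_shuffle): [4 0 2 7 11 3 6 9 8 5 1 10]
After op 2 (reverse): [10 1 5 8 9 6 3 11 7 2 0 4]
After op 3 (cut(6)): [3 11 7 2 0 4 10 1 5 8 9 6]
After op 4 (reverse): [6 9 8 5 1 10 4 0 2 7 11 3]
After op 5 (cut(8)): [2 7 11 3 6 9 8 5 1 10 4 0]
Card 0 is at position 11.

Answer: 11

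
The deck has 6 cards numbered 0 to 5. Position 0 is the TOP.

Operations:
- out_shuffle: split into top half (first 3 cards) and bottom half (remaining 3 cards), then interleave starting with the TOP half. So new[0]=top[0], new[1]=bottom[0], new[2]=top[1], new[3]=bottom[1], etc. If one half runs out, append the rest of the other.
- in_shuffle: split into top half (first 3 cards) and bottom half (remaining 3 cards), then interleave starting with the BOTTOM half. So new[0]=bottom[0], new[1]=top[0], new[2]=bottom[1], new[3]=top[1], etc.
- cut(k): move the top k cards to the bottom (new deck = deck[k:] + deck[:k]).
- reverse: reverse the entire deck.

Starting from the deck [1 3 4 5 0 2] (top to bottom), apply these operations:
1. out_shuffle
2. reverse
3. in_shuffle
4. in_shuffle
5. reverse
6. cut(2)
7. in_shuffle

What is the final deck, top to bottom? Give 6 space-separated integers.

Answer: 4 2 5 1 0 3

Derivation:
After op 1 (out_shuffle): [1 5 3 0 4 2]
After op 2 (reverse): [2 4 0 3 5 1]
After op 3 (in_shuffle): [3 2 5 4 1 0]
After op 4 (in_shuffle): [4 3 1 2 0 5]
After op 5 (reverse): [5 0 2 1 3 4]
After op 6 (cut(2)): [2 1 3 4 5 0]
After op 7 (in_shuffle): [4 2 5 1 0 3]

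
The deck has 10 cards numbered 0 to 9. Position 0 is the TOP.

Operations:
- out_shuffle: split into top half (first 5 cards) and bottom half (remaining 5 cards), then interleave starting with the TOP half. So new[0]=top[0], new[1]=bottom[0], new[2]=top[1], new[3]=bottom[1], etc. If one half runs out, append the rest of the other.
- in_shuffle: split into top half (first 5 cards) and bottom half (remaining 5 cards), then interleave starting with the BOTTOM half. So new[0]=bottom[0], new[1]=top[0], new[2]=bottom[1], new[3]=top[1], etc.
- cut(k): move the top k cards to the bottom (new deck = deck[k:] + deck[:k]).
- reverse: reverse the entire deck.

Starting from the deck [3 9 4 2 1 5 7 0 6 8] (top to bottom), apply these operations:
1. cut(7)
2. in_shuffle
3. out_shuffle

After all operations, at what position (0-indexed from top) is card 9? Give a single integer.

Answer: 9

Derivation:
After op 1 (cut(7)): [0 6 8 3 9 4 2 1 5 7]
After op 2 (in_shuffle): [4 0 2 6 1 8 5 3 7 9]
After op 3 (out_shuffle): [4 8 0 5 2 3 6 7 1 9]
Card 9 is at position 9.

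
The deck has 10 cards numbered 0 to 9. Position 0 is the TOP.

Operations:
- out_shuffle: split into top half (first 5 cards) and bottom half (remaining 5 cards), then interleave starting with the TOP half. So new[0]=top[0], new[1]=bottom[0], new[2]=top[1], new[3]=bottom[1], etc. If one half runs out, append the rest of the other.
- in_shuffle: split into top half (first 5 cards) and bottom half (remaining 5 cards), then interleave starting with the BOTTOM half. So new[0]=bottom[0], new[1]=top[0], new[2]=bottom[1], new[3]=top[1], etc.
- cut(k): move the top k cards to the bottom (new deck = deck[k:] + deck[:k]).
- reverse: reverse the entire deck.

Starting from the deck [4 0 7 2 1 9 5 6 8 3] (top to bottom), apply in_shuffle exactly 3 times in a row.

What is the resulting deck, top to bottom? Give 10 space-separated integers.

After op 1 (in_shuffle): [9 4 5 0 6 7 8 2 3 1]
After op 2 (in_shuffle): [7 9 8 4 2 5 3 0 1 6]
After op 3 (in_shuffle): [5 7 3 9 0 8 1 4 6 2]

Answer: 5 7 3 9 0 8 1 4 6 2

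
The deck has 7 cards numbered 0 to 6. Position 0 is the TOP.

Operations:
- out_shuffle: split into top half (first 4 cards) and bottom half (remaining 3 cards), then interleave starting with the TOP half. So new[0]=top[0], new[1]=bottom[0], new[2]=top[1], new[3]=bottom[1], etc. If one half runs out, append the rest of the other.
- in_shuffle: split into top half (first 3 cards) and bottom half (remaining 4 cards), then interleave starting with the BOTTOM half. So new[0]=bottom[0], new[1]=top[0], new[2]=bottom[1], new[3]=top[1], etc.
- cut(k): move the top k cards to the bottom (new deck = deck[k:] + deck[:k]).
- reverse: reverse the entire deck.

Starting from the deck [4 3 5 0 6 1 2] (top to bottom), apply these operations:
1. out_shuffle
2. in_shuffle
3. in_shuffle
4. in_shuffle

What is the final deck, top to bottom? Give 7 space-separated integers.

After op 1 (out_shuffle): [4 6 3 1 5 2 0]
After op 2 (in_shuffle): [1 4 5 6 2 3 0]
After op 3 (in_shuffle): [6 1 2 4 3 5 0]
After op 4 (in_shuffle): [4 6 3 1 5 2 0]

Answer: 4 6 3 1 5 2 0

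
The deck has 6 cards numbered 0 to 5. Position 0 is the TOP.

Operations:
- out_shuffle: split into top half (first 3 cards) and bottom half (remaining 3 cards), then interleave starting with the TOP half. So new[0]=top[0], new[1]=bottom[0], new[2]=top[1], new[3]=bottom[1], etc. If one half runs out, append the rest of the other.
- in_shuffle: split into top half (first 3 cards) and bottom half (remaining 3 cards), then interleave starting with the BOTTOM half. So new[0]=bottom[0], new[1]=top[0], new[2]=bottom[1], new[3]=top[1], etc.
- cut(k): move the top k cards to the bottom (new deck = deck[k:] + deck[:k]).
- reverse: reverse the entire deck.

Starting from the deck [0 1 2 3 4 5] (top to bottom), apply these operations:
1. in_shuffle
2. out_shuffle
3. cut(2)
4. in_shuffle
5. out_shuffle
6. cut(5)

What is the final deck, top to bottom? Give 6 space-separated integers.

After op 1 (in_shuffle): [3 0 4 1 5 2]
After op 2 (out_shuffle): [3 1 0 5 4 2]
After op 3 (cut(2)): [0 5 4 2 3 1]
After op 4 (in_shuffle): [2 0 3 5 1 4]
After op 5 (out_shuffle): [2 5 0 1 3 4]
After op 6 (cut(5)): [4 2 5 0 1 3]

Answer: 4 2 5 0 1 3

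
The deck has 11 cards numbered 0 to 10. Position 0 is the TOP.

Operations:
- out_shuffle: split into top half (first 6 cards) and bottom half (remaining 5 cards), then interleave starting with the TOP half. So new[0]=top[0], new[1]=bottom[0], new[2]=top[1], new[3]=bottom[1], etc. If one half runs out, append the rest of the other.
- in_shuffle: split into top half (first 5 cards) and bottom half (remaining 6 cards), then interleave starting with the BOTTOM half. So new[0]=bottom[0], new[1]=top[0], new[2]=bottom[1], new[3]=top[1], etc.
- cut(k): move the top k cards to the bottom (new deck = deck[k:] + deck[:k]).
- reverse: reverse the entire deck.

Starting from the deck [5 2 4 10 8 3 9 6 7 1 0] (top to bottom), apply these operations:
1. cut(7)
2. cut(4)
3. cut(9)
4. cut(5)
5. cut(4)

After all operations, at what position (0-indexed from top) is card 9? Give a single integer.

After op 1 (cut(7)): [6 7 1 0 5 2 4 10 8 3 9]
After op 2 (cut(4)): [5 2 4 10 8 3 9 6 7 1 0]
After op 3 (cut(9)): [1 0 5 2 4 10 8 3 9 6 7]
After op 4 (cut(5)): [10 8 3 9 6 7 1 0 5 2 4]
After op 5 (cut(4)): [6 7 1 0 5 2 4 10 8 3 9]
Card 9 is at position 10.

Answer: 10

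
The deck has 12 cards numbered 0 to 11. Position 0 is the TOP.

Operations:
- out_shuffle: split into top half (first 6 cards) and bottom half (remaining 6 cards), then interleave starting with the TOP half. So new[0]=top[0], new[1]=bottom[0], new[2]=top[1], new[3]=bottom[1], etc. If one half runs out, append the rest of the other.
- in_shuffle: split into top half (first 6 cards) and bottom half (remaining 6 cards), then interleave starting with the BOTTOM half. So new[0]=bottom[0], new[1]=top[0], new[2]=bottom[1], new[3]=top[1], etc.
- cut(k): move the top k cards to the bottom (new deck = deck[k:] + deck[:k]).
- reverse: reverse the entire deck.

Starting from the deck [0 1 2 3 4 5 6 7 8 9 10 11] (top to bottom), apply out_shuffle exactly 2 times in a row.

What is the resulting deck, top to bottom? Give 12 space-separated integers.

Answer: 0 3 6 9 1 4 7 10 2 5 8 11

Derivation:
After op 1 (out_shuffle): [0 6 1 7 2 8 3 9 4 10 5 11]
After op 2 (out_shuffle): [0 3 6 9 1 4 7 10 2 5 8 11]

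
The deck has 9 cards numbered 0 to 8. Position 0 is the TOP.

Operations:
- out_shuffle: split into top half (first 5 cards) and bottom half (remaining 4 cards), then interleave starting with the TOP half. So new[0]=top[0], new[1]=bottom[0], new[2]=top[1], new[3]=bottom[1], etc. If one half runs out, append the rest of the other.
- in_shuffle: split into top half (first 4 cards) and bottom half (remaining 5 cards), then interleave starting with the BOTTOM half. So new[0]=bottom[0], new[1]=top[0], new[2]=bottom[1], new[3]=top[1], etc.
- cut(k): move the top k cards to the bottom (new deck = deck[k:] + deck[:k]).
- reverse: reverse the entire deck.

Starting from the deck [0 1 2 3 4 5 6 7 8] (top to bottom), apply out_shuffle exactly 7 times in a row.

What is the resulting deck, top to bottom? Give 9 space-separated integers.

After op 1 (out_shuffle): [0 5 1 6 2 7 3 8 4]
After op 2 (out_shuffle): [0 7 5 3 1 8 6 4 2]
After op 3 (out_shuffle): [0 8 7 6 5 4 3 2 1]
After op 4 (out_shuffle): [0 4 8 3 7 2 6 1 5]
After op 5 (out_shuffle): [0 2 4 6 8 1 3 5 7]
After op 6 (out_shuffle): [0 1 2 3 4 5 6 7 8]
After op 7 (out_shuffle): [0 5 1 6 2 7 3 8 4]

Answer: 0 5 1 6 2 7 3 8 4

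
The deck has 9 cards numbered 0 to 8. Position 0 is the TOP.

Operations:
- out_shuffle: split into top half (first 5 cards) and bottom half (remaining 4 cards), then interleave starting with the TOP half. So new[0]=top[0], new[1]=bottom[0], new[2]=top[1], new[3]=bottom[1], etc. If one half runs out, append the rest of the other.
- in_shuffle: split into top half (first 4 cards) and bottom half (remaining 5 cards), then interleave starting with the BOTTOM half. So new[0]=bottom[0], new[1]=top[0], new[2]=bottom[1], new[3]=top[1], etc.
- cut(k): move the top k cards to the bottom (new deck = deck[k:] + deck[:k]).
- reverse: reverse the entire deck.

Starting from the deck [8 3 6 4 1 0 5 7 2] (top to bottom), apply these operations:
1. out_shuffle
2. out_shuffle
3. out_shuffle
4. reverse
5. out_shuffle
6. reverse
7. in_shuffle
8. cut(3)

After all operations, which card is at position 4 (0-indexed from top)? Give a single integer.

Answer: 2

Derivation:
After op 1 (out_shuffle): [8 0 3 5 6 7 4 2 1]
After op 2 (out_shuffle): [8 7 0 4 3 2 5 1 6]
After op 3 (out_shuffle): [8 2 7 5 0 1 4 6 3]
After op 4 (reverse): [3 6 4 1 0 5 7 2 8]
After op 5 (out_shuffle): [3 5 6 7 4 2 1 8 0]
After op 6 (reverse): [0 8 1 2 4 7 6 5 3]
After op 7 (in_shuffle): [4 0 7 8 6 1 5 2 3]
After op 8 (cut(3)): [8 6 1 5 2 3 4 0 7]
Position 4: card 2.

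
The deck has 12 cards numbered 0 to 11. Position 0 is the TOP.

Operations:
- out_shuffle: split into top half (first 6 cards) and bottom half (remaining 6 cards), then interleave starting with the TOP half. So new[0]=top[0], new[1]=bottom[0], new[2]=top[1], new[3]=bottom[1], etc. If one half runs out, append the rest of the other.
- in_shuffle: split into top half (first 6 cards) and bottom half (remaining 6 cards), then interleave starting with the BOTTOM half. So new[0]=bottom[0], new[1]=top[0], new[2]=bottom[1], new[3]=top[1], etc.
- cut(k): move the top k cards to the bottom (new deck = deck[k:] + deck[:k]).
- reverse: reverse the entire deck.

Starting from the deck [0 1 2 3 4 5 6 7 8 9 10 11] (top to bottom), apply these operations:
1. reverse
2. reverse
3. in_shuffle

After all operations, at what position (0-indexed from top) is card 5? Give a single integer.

After op 1 (reverse): [11 10 9 8 7 6 5 4 3 2 1 0]
After op 2 (reverse): [0 1 2 3 4 5 6 7 8 9 10 11]
After op 3 (in_shuffle): [6 0 7 1 8 2 9 3 10 4 11 5]
Card 5 is at position 11.

Answer: 11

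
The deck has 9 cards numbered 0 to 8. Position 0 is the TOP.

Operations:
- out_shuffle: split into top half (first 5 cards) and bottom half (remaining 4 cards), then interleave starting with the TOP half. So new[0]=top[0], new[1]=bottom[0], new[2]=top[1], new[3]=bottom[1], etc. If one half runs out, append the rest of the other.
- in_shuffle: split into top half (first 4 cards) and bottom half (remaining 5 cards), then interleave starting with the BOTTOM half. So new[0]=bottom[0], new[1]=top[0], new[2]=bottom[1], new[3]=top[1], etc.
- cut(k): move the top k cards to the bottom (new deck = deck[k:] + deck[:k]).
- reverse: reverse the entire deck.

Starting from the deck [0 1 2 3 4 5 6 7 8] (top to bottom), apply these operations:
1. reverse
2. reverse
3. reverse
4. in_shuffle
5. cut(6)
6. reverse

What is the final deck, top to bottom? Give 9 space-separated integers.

Answer: 6 2 7 3 8 4 0 5 1

Derivation:
After op 1 (reverse): [8 7 6 5 4 3 2 1 0]
After op 2 (reverse): [0 1 2 3 4 5 6 7 8]
After op 3 (reverse): [8 7 6 5 4 3 2 1 0]
After op 4 (in_shuffle): [4 8 3 7 2 6 1 5 0]
After op 5 (cut(6)): [1 5 0 4 8 3 7 2 6]
After op 6 (reverse): [6 2 7 3 8 4 0 5 1]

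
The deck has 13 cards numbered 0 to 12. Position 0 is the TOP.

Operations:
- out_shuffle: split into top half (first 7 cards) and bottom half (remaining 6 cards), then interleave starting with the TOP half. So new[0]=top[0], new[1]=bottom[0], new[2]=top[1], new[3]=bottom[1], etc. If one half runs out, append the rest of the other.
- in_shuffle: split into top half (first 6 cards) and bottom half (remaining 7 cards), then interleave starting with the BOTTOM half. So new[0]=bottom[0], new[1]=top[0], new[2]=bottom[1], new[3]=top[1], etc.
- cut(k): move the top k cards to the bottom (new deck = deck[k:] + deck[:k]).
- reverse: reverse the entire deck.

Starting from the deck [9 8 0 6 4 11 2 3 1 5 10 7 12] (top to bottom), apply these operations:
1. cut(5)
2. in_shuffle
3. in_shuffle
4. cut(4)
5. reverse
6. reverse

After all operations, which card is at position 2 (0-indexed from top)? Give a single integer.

After op 1 (cut(5)): [11 2 3 1 5 10 7 12 9 8 0 6 4]
After op 2 (in_shuffle): [7 11 12 2 9 3 8 1 0 5 6 10 4]
After op 3 (in_shuffle): [8 7 1 11 0 12 5 2 6 9 10 3 4]
After op 4 (cut(4)): [0 12 5 2 6 9 10 3 4 8 7 1 11]
After op 5 (reverse): [11 1 7 8 4 3 10 9 6 2 5 12 0]
After op 6 (reverse): [0 12 5 2 6 9 10 3 4 8 7 1 11]
Position 2: card 5.

Answer: 5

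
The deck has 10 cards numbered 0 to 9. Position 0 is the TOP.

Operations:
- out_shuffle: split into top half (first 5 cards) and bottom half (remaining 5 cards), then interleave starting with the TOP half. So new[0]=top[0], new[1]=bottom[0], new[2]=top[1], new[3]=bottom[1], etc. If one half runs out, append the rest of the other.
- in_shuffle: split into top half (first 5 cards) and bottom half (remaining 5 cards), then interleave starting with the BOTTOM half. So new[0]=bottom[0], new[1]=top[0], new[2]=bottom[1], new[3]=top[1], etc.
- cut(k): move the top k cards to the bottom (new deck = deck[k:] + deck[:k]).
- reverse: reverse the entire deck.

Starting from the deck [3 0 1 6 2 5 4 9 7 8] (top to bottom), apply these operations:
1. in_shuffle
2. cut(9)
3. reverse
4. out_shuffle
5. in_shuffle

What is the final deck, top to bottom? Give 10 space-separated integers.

After op 1 (in_shuffle): [5 3 4 0 9 1 7 6 8 2]
After op 2 (cut(9)): [2 5 3 4 0 9 1 7 6 8]
After op 3 (reverse): [8 6 7 1 9 0 4 3 5 2]
After op 4 (out_shuffle): [8 0 6 4 7 3 1 5 9 2]
After op 5 (in_shuffle): [3 8 1 0 5 6 9 4 2 7]

Answer: 3 8 1 0 5 6 9 4 2 7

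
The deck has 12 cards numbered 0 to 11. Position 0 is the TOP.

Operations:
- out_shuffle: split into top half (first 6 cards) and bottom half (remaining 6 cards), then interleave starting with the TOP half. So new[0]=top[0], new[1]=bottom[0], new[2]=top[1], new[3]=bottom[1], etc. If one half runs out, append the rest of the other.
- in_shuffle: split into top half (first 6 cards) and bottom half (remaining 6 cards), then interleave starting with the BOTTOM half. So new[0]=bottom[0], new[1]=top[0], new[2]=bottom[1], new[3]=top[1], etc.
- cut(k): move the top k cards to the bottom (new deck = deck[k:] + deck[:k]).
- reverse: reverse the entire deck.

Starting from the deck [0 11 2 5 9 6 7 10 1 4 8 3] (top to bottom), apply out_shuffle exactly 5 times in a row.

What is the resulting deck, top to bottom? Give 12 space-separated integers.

Answer: 0 8 4 1 10 7 6 9 5 2 11 3

Derivation:
After op 1 (out_shuffle): [0 7 11 10 2 1 5 4 9 8 6 3]
After op 2 (out_shuffle): [0 5 7 4 11 9 10 8 2 6 1 3]
After op 3 (out_shuffle): [0 10 5 8 7 2 4 6 11 1 9 3]
After op 4 (out_shuffle): [0 4 10 6 5 11 8 1 7 9 2 3]
After op 5 (out_shuffle): [0 8 4 1 10 7 6 9 5 2 11 3]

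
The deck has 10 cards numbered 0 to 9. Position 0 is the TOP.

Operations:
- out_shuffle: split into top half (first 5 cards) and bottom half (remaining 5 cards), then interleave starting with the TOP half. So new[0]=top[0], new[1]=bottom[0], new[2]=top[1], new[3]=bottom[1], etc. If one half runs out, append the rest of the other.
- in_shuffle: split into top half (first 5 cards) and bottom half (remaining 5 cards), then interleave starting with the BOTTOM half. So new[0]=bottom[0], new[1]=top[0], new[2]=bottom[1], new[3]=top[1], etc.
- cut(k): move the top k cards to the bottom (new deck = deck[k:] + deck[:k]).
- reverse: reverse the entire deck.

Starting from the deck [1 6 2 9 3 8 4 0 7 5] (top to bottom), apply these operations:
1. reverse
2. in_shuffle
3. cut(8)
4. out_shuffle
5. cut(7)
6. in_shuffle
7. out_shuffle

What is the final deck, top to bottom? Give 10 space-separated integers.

After op 1 (reverse): [5 7 0 4 8 3 9 2 6 1]
After op 2 (in_shuffle): [3 5 9 7 2 0 6 4 1 8]
After op 3 (cut(8)): [1 8 3 5 9 7 2 0 6 4]
After op 4 (out_shuffle): [1 7 8 2 3 0 5 6 9 4]
After op 5 (cut(7)): [6 9 4 1 7 8 2 3 0 5]
After op 6 (in_shuffle): [8 6 2 9 3 4 0 1 5 7]
After op 7 (out_shuffle): [8 4 6 0 2 1 9 5 3 7]

Answer: 8 4 6 0 2 1 9 5 3 7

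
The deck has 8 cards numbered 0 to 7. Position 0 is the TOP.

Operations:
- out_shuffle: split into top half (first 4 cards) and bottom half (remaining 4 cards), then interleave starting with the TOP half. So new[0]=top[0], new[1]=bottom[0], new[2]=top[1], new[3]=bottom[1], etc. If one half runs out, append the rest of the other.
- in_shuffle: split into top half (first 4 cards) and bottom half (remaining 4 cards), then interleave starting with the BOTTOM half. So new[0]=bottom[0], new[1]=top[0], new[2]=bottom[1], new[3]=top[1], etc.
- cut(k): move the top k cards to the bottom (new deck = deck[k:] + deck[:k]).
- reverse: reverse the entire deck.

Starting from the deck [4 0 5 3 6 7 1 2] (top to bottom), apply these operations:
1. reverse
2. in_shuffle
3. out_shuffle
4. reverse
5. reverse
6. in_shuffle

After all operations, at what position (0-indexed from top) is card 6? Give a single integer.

After op 1 (reverse): [2 1 7 6 3 5 0 4]
After op 2 (in_shuffle): [3 2 5 1 0 7 4 6]
After op 3 (out_shuffle): [3 0 2 7 5 4 1 6]
After op 4 (reverse): [6 1 4 5 7 2 0 3]
After op 5 (reverse): [3 0 2 7 5 4 1 6]
After op 6 (in_shuffle): [5 3 4 0 1 2 6 7]
Card 6 is at position 6.

Answer: 6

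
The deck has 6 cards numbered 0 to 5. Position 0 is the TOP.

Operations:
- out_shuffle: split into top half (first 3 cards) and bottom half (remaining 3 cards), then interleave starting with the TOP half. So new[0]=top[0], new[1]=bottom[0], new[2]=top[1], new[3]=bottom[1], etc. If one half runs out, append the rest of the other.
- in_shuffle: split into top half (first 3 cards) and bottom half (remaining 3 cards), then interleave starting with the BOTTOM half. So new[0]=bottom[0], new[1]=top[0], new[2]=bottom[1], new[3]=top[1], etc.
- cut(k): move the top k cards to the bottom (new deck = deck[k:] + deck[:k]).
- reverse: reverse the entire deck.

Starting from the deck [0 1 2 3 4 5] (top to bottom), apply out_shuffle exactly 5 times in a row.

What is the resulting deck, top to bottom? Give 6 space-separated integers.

After op 1 (out_shuffle): [0 3 1 4 2 5]
After op 2 (out_shuffle): [0 4 3 2 1 5]
After op 3 (out_shuffle): [0 2 4 1 3 5]
After op 4 (out_shuffle): [0 1 2 3 4 5]
After op 5 (out_shuffle): [0 3 1 4 2 5]

Answer: 0 3 1 4 2 5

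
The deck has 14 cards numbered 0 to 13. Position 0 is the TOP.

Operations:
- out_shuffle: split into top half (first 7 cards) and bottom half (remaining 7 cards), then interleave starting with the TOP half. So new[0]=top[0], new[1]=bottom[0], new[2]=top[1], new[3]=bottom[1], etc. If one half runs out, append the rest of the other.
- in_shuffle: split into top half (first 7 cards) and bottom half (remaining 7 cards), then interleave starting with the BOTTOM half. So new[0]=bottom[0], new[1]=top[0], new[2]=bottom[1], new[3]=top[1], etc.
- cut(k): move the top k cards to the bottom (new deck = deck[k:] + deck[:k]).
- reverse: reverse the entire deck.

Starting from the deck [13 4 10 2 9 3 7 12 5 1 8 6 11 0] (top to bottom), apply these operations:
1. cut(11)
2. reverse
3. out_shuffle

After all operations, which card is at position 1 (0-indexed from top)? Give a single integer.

After op 1 (cut(11)): [6 11 0 13 4 10 2 9 3 7 12 5 1 8]
After op 2 (reverse): [8 1 5 12 7 3 9 2 10 4 13 0 11 6]
After op 3 (out_shuffle): [8 2 1 10 5 4 12 13 7 0 3 11 9 6]
Position 1: card 2.

Answer: 2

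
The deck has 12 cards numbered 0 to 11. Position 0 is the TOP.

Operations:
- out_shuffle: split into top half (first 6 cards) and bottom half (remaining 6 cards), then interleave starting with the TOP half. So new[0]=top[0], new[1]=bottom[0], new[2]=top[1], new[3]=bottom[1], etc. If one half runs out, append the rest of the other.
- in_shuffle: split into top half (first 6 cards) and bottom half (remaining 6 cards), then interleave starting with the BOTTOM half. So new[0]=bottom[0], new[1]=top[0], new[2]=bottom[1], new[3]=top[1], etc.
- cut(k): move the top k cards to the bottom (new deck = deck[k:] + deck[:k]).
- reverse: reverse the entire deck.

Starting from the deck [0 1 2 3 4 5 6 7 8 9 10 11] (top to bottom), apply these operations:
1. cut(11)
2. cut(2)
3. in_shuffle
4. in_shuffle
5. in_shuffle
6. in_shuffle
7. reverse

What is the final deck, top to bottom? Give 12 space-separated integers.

Answer: 4 8 0 3 7 11 2 6 10 1 5 9

Derivation:
After op 1 (cut(11)): [11 0 1 2 3 4 5 6 7 8 9 10]
After op 2 (cut(2)): [1 2 3 4 5 6 7 8 9 10 11 0]
After op 3 (in_shuffle): [7 1 8 2 9 3 10 4 11 5 0 6]
After op 4 (in_shuffle): [10 7 4 1 11 8 5 2 0 9 6 3]
After op 5 (in_shuffle): [5 10 2 7 0 4 9 1 6 11 3 8]
After op 6 (in_shuffle): [9 5 1 10 6 2 11 7 3 0 8 4]
After op 7 (reverse): [4 8 0 3 7 11 2 6 10 1 5 9]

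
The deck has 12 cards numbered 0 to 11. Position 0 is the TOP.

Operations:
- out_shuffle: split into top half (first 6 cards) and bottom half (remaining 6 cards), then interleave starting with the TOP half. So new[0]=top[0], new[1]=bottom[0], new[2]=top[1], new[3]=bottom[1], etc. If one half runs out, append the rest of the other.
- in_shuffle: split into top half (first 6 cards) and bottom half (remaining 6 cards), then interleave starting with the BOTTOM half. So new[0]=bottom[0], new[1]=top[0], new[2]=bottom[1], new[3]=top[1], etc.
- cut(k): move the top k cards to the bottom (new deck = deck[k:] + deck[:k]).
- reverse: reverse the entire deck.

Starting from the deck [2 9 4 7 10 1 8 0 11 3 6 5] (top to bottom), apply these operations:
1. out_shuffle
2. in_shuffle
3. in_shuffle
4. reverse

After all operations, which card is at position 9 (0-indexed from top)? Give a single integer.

Answer: 0

Derivation:
After op 1 (out_shuffle): [2 8 9 0 4 11 7 3 10 6 1 5]
After op 2 (in_shuffle): [7 2 3 8 10 9 6 0 1 4 5 11]
After op 3 (in_shuffle): [6 7 0 2 1 3 4 8 5 10 11 9]
After op 4 (reverse): [9 11 10 5 8 4 3 1 2 0 7 6]
Position 9: card 0.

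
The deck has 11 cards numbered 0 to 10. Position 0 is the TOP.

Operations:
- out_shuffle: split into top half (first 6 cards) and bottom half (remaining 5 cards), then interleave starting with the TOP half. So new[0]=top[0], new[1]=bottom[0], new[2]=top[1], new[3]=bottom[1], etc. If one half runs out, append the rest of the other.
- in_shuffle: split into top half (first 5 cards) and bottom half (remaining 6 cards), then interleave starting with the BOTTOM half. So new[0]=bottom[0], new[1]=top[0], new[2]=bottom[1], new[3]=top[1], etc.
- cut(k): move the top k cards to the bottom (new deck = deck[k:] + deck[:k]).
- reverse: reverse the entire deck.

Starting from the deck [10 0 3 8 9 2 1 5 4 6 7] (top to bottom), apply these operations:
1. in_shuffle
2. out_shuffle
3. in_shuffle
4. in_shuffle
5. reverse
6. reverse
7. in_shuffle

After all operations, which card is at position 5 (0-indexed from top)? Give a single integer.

After op 1 (in_shuffle): [2 10 1 0 5 3 4 8 6 9 7]
After op 2 (out_shuffle): [2 4 10 8 1 6 0 9 5 7 3]
After op 3 (in_shuffle): [6 2 0 4 9 10 5 8 7 1 3]
After op 4 (in_shuffle): [10 6 5 2 8 0 7 4 1 9 3]
After op 5 (reverse): [3 9 1 4 7 0 8 2 5 6 10]
After op 6 (reverse): [10 6 5 2 8 0 7 4 1 9 3]
After op 7 (in_shuffle): [0 10 7 6 4 5 1 2 9 8 3]
Position 5: card 5.

Answer: 5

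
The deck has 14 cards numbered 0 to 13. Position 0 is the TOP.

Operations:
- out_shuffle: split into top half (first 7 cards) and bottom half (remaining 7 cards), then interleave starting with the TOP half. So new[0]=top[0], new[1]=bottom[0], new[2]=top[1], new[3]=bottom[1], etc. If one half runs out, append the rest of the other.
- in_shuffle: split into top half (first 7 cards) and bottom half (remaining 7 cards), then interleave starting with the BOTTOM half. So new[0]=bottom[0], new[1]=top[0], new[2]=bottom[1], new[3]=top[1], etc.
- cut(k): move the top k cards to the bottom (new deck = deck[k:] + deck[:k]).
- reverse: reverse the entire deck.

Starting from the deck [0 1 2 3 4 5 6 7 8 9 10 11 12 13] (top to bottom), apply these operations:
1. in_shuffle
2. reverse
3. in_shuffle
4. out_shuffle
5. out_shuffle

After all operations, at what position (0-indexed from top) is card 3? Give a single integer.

Answer: 13

Derivation:
After op 1 (in_shuffle): [7 0 8 1 9 2 10 3 11 4 12 5 13 6]
After op 2 (reverse): [6 13 5 12 4 11 3 10 2 9 1 8 0 7]
After op 3 (in_shuffle): [10 6 2 13 9 5 1 12 8 4 0 11 7 3]
After op 4 (out_shuffle): [10 12 6 8 2 4 13 0 9 11 5 7 1 3]
After op 5 (out_shuffle): [10 0 12 9 6 11 8 5 2 7 4 1 13 3]
Card 3 is at position 13.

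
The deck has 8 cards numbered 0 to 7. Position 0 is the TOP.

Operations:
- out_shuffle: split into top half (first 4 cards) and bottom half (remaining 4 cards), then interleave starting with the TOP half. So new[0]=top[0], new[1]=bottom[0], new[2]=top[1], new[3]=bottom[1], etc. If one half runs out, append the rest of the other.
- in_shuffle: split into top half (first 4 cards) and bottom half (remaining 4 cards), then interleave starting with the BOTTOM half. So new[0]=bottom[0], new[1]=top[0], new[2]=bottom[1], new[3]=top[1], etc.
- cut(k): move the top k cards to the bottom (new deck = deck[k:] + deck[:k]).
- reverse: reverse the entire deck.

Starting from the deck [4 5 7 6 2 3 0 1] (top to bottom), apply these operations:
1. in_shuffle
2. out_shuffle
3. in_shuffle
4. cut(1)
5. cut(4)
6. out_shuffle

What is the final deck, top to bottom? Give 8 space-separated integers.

After op 1 (in_shuffle): [2 4 3 5 0 7 1 6]
After op 2 (out_shuffle): [2 0 4 7 3 1 5 6]
After op 3 (in_shuffle): [3 2 1 0 5 4 6 7]
After op 4 (cut(1)): [2 1 0 5 4 6 7 3]
After op 5 (cut(4)): [4 6 7 3 2 1 0 5]
After op 6 (out_shuffle): [4 2 6 1 7 0 3 5]

Answer: 4 2 6 1 7 0 3 5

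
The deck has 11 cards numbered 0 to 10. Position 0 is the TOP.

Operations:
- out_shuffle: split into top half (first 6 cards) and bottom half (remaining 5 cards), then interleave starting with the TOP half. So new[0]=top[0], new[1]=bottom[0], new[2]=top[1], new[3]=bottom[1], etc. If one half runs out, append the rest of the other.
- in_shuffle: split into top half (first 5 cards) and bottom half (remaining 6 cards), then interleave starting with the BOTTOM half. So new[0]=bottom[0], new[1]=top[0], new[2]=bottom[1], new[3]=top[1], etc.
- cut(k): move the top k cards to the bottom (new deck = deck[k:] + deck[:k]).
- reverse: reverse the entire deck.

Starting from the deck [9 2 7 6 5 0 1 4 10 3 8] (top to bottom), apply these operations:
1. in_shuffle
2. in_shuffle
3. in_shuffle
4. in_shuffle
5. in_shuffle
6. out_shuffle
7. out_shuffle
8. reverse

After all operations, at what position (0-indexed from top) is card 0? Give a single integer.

Answer: 5

Derivation:
After op 1 (in_shuffle): [0 9 1 2 4 7 10 6 3 5 8]
After op 2 (in_shuffle): [7 0 10 9 6 1 3 2 5 4 8]
After op 3 (in_shuffle): [1 7 3 0 2 10 5 9 4 6 8]
After op 4 (in_shuffle): [10 1 5 7 9 3 4 0 6 2 8]
After op 5 (in_shuffle): [3 10 4 1 0 5 6 7 2 9 8]
After op 6 (out_shuffle): [3 6 10 7 4 2 1 9 0 8 5]
After op 7 (out_shuffle): [3 1 6 9 10 0 7 8 4 5 2]
After op 8 (reverse): [2 5 4 8 7 0 10 9 6 1 3]
Card 0 is at position 5.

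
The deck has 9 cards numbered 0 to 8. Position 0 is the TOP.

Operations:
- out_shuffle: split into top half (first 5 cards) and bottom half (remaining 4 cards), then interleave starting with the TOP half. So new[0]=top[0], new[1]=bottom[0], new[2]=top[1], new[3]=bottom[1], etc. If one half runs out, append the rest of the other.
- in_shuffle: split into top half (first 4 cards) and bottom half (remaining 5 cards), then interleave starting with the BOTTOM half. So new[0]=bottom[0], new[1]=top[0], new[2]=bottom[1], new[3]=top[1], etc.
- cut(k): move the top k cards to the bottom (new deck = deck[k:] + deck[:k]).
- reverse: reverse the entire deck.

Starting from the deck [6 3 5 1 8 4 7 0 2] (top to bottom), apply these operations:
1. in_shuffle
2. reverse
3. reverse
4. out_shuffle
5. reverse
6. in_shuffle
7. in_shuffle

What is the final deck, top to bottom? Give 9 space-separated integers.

After op 1 (in_shuffle): [8 6 4 3 7 5 0 1 2]
After op 2 (reverse): [2 1 0 5 7 3 4 6 8]
After op 3 (reverse): [8 6 4 3 7 5 0 1 2]
After op 4 (out_shuffle): [8 5 6 0 4 1 3 2 7]
After op 5 (reverse): [7 2 3 1 4 0 6 5 8]
After op 6 (in_shuffle): [4 7 0 2 6 3 5 1 8]
After op 7 (in_shuffle): [6 4 3 7 5 0 1 2 8]

Answer: 6 4 3 7 5 0 1 2 8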